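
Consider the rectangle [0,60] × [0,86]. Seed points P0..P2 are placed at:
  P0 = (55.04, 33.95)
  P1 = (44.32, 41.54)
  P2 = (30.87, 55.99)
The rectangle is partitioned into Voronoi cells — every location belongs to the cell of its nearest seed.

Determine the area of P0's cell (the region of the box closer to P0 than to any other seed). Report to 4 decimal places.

Area of P0's cell: 969.0940

1. box [0,60]×[0,86]: [(0, 0) (60, 0) (60, 86) (0, 86)]
2. ⊥bis P0·P1 via (49.68,37.745): [(22.9557, 0) (60, 0) (60, 52.3208)]  |A|=969.094
3. ⊥bis P0·P2 via (42.955,44.97): [(22.9557, 0) (60, 0) (60, 52.3208)]  |A|=969.094
4. canonical 3-gon: [(22.9557, 0) (60, 0) (60, 52.3208)]
5. shoelace: 969.094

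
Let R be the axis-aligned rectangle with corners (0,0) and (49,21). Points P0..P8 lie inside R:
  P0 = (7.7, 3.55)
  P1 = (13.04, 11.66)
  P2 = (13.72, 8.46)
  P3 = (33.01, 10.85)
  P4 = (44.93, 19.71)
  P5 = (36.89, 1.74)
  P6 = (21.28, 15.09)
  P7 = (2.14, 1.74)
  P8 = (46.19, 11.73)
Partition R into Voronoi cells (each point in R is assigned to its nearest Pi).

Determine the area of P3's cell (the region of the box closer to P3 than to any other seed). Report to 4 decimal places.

1. box [0,49]×[0,21]: [(0, 0) (49, 0) (49, 21) (0, 21)]
2. ⊥bis P3·P0 via (20.355,7.2): [(22.4316, 0) (49, 0) (49, 21) (16.3748, 21)]  |A|=621.5328
3. ⊥bis P3·P1 via (23.025,11.255): [(22.5685, 0) (49, 0) (49, 21) (23.4203, 21)]  |A|=546.1181
4. ⊥bis P3·P2 via (23.365,9.655): [(23.06, 12.117) (24.5612, 0) (49, 0) (49, 21) (23.4203, 21)]  |A|=534.045
5. ⊥bis P3·P4 via (38.97,15.28): [(23.06, 12.117) (24.5612, 0) (49, 0) (49, 1.7859) (34.7184, 21) (23.4203, 21)]  |A|=396.841
6. ⊥bis P3·P5 via (34.95,6.295): [(23.06, 12.117) (24.3411, 1.7766) (43.076, 9.7559) (34.7184, 21) (23.4203, 21)]  |A|=254.8194
7. ⊥bis P3·P6 via (27.145,12.97): [(24.024, 4.3358) (24.3411, 1.7766) (43.076, 9.7559) (34.7184, 21) (30.0476, 21)]  |A|=193.9163
8. ⊥bis P3·P7 via (17.575,6.295): [(24.024, 4.3358) (24.3411, 1.7766) (43.076, 9.7559) (34.7184, 21) (30.0476, 21)]  |A|=193.9163
9. ⊥bis P3·P8 via (39.6,11.29): [(24.024, 4.3358) (24.3411, 1.7766) (39.7957, 8.3588) (39.3695, 14.7425) (34.7184, 21) (30.0476, 21)]  |A|=183.1484
10. canonical 6-gon: [(24.024, 4.3358) (24.3411, 1.7766) (39.7957, 8.3588) (39.3695, 14.7425) (34.7184, 21) (30.0476, 21)]
11. shoelace: 183.1484

Area of P3's cell: 183.1484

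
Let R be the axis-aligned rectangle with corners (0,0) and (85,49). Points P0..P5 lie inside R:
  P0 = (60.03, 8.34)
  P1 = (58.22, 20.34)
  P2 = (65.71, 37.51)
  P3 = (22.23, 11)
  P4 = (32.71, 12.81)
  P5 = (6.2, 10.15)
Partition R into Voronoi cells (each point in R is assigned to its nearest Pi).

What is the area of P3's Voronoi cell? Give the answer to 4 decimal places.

Area of P3's cell: 579.0869

1. box [0,85]×[0,49]: [(0, 0) (85, 0) (85, 49) (0, 49)]
2. ⊥bis P3·P0 via (41.13,9.67): [(0, 0) (40.4495, 0) (43.8977, 49) (0, 49)]  |A|=2066.506
3. ⊥bis P3·P1 via (40.225,15.67): [(0, 0) (40.4495, 0) (41.2691, 11.6467) (31.5753, 49) (0, 49)]  |A|=1836.366
4. ⊥bis P3·P2 via (43.97,24.255): [(0, 0) (40.4495, 0) (41.2691, 11.6467) (33.5706, 41.3114) (28.8828, 49) (0, 49)]  |A|=1826.0152
5. ⊥bis P3·P4 via (27.47,11.905): [(0, 0) (29.5261, 0) (21.0633, 49) (0, 49)]  |A|=1239.4412
6. ⊥bis P3·P5 via (14.215,10.575): [(14.7757, 0) (29.5261, 0) (21.0633, 49) (12.1775, 49)]  |A|=579.0869
7. canonical 4-gon: [(14.7757, 0) (29.5261, 0) (21.0633, 49) (12.1775, 49)]
8. shoelace: 579.0869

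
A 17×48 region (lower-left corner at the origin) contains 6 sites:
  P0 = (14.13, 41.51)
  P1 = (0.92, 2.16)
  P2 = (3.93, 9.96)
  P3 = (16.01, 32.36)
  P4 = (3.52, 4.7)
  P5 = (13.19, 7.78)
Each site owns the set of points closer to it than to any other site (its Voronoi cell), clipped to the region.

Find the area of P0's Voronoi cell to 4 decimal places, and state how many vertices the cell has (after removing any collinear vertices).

Area of P0's cell: 211.0533 (4 vertices)

1. box [0,17]×[0,48]: [(0, 0) (17, 0) (17, 48) (0, 48)]
2. ⊥bis P0·P1 via (7.525,21.835): [(0, 24.3612) (17, 18.6542) (17, 48) (0, 48)]  |A|=450.3693
3. ⊥bis P0·P2 via (9.03,25.735): [(0, 28.6544) (17, 23.1583) (17, 48) (0, 48)]  |A|=375.5921
4. ⊥bis P0·P3 via (15.07,36.935): [(0, 33.8387) (17, 37.3315) (17, 48) (0, 48)]  |A|=211.0533
5. ⊥bis P0·P4 via (8.825,23.105): [(0, 33.8387) (17, 37.3315) (17, 48) (0, 48)]  |A|=211.0533
6. ⊥bis P0·P5 via (13.66,24.645): [(0, 33.8387) (17, 37.3315) (17, 48) (0, 48)]  |A|=211.0533
7. canonical 4-gon: [(0, 33.8387) (17, 37.3315) (17, 48) (0, 48)]
8. shoelace: 211.0533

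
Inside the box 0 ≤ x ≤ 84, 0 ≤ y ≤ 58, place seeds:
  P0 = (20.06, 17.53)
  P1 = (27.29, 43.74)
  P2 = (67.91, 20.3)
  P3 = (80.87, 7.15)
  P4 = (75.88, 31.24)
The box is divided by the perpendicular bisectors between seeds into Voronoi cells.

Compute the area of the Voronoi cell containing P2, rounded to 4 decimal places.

1. box [0,84]×[0,58]: [(0, 0) (84, 0) (84, 58) (0, 58)]
2. ⊥bis P2·P0 via (43.985,18.915): [(45.08, 0) (84, 0) (84, 58) (41.7224, 58)]  |A|=2354.7312
3. ⊥bis P2·P1 via (47.6,32.02): [(43.6251, 25.1318) (45.08, 0) (84, 0) (84, 58) (62.5919, 58)]  |A|=2011.7594
4. ⊥bis P2·P3 via (74.39,13.725): [(43.6251, 25.1318) (45.08, 0) (60.4638, 0) (84, 23.1961) (84, 58) (62.5919, 58)]  |A|=1738.7846
5. ⊥bis P2·P4 via (71.895,25.77): [(52.2515, 40.0807) (43.6251, 25.1318) (45.08, 0) (60.4638, 0) (80.3567, 19.6055)]  |A|=906.7331
6. canonical 5-gon: [(52.2515, 40.0807) (43.6251, 25.1318) (45.08, 0) (60.4638, 0) (80.3567, 19.6055)]
7. shoelace: 906.7331

Area of P2's cell: 906.7331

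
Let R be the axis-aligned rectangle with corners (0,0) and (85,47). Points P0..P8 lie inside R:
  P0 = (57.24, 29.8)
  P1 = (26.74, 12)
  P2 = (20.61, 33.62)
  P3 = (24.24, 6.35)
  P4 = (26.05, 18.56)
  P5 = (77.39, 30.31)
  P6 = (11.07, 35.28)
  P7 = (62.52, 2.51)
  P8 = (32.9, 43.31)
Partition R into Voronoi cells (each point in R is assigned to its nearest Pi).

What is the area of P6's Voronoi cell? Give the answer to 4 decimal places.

Area of P6's cell: 465.5160

1. box [0,85]×[0,47]: [(0, 0) (85, 0) (85, 47) (0, 47)]
2. ⊥bis P6·P0 via (34.155,32.54): [(0, 0) (30.2928, 0) (35.8713, 47) (0, 47)]  |A|=1554.8552
3. ⊥bis P6·P1 via (18.905,23.64): [(0, 10.9149) (34.3311, 34.0234) (35.8713, 47) (0, 47)]  |A|=852.1637
4. ⊥bis P6·P2 via (15.84,34.45): [(0, 10.9149) (13.3029, 19.8692) (18.0238, 47) (0, 47)]  |A|=484.5179
5. ⊥bis P6·P3 via (17.655,20.815): [(0, 12.7778) (8.5506, 16.6703) (13.3029, 19.8692) (18.0238, 47) (0, 47)]  |A|=476.5533
6. ⊥bis P6·P4 via (18.56,26.92): [(0, 12.7778) (5.6418, 15.3461) (13.7854, 22.6423) (18.0238, 47) (0, 47)]  |A|=465.516
7. ⊥bis P6·P5 via (44.23,32.795): [(0, 12.7778) (5.6418, 15.3461) (13.7854, 22.6423) (18.0238, 47) (0, 47)]  |A|=465.516
8. ⊥bis P6·P7 via (36.795,18.895): [(0, 12.7778) (5.6418, 15.3461) (13.7854, 22.6423) (18.0238, 47) (0, 47)]  |A|=465.516
9. ⊥bis P6·P8 via (21.985,39.295): [(0, 12.7778) (5.6418, 15.3461) (13.7854, 22.6423) (18.0238, 47) (0, 47)]  |A|=465.516
10. canonical 5-gon: [(0, 12.7778) (5.6418, 15.3461) (13.7854, 22.6423) (18.0238, 47) (0, 47)]
11. shoelace: 465.516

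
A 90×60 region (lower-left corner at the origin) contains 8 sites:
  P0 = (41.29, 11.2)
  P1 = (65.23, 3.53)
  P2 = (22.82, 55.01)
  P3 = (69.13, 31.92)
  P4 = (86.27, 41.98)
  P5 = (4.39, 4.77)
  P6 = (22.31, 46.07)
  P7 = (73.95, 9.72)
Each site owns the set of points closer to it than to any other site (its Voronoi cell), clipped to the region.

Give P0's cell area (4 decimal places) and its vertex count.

1. box [0,90]×[0,60]: [(0, 0) (90, 0) (90, 60) (0, 60)]
2. ⊥bis P0·P1 via (53.26,7.365): [(0, 0) (50.9004, 0) (70.1234, 60) (0, 60)]  |A|=3630.7139
3. ⊥bis P0·P2 via (32.055,33.105): [(0, 19.5908) (0, 0) (50.9004, 0) (66.106, 47.4607)]  |A|=1855.4191
4. ⊥bis P0·P3 via (55.21,21.56): [(43.1396, 37.7782) (0, 19.5908) (0, 0) (50.9004, 0) (57.0261, 19.1199)]  |A|=1573.9334
5. ⊥bis P0·P4 via (63.78,26.59): [(43.1396, 37.7782) (0, 19.5908) (0, 0) (50.9004, 0) (57.0261, 19.1199)]  |A|=1573.9334
6. ⊥bis P0·P5 via (22.84,7.985): [(43.1396, 37.7782) (19.3929, 27.7668) (24.2314, 0) (50.9004, 0) (57.0261, 19.1199)]  |A|=1047.5575
7. ⊥bis P0·P6 via (31.8,28.635): [(44.7132, 35.6638) (20.3296, 22.3916) (24.2314, 0) (50.9004, 0) (57.0261, 19.1199)]  |A|=942.826
8. ⊥bis P0·P7 via (57.62,10.46): [(44.7132, 35.6638) (20.3296, 22.3916) (24.2314, 0) (50.9004, 0) (57.0261, 19.1199)]  |A|=942.826
9. canonical 5-gon: [(44.7132, 35.6638) (20.3296, 22.3916) (24.2314, 0) (50.9004, 0) (57.0261, 19.1199)]
10. shoelace: 942.826

Area of P0's cell: 942.8260 (5 vertices)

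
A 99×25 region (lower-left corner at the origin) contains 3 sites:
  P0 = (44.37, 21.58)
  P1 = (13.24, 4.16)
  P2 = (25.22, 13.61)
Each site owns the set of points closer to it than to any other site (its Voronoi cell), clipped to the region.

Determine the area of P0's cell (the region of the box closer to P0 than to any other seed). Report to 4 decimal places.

1. box [0,99]×[0,25]: [(0, 0) (99, 0) (99, 25) (0, 25)]
2. ⊥bis P0·P1 via (28.805,12.87): [(36.0069, 0) (99, 0) (99, 25) (22.0172, 25)]  |A|=1749.6988
3. ⊥bis P0·P2 via (34.795,17.595): [(42.1178, 0) (99, 0) (99, 25) (31.7131, 25)]  |A|=1552.1131
4. canonical 4-gon: [(42.1178, 0) (99, 0) (99, 25) (31.7131, 25)]
5. shoelace: 1552.1131

Area of P0's cell: 1552.1131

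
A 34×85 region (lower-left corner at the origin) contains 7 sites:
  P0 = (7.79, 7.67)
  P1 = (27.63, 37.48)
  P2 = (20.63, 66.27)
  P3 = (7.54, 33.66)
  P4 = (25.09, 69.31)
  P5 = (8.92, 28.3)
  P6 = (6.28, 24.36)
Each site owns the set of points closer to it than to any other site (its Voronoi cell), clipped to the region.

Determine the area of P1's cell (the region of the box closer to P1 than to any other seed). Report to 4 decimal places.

Area of P1's cell: 545.7536

1. box [0,34]×[0,85]: [(0, 0) (34, 0) (34, 85) (0, 85)]
2. ⊥bis P1·P0 via (17.71,22.575): [(0, 34.3619) (34, 11.7332) (34, 85) (0, 85)]  |A|=2106.3837
3. ⊥bis P1·P2 via (24.13,51.875): [(0, 46.008) (0, 34.3619) (34, 11.7332) (34, 54.2748)]  |A|=921.1917
4. ⊥bis P1·P3 via (17.585,35.57): [(14.9109, 49.6335) (20.3958, 20.7875) (34, 11.7332) (34, 54.2748)]  |A|=577.4224
5. ⊥bis P1·P4 via (26.36,53.395): [(32.3462, 53.8727) (14.9109, 49.6335) (20.3958, 20.7875) (34, 11.7332) (34, 54.0047)]  |A|=577.199
6. ⊥bis P1·P5 via (18.275,32.89): [(32.3462, 53.8727) (14.9109, 49.6335) (17.9804, 33.4904) (26.064, 17.015) (34, 11.7332) (34, 54.0047)]  |A|=545.7536
7. ⊥bis P1·P6 via (16.955,30.92): [(32.3462, 53.8727) (14.9109, 49.6335) (17.9804, 33.4904) (26.064, 17.015) (34, 11.7332) (34, 54.0047)]  |A|=545.7536
8. canonical 6-gon: [(32.3462, 53.8727) (14.9109, 49.6335) (17.9804, 33.4904) (26.064, 17.015) (34, 11.7332) (34, 54.0047)]
9. shoelace: 545.7536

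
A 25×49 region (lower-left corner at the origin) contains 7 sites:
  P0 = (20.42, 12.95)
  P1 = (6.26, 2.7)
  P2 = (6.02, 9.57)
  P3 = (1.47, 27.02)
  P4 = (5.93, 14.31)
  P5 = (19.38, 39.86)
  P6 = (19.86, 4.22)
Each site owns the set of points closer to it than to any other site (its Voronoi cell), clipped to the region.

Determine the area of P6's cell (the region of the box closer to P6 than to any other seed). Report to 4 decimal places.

1. box [0,25]×[0,49]: [(0, 0) (25, 0) (25, 49) (0, 49)]
2. ⊥bis P6·P0 via (20.14,8.585): [(0, 9.8769) (0, 0) (25, 0) (25, 8.2732)]  |A|=226.877
3. ⊥bis P6·P1 via (13.06,3.46): [(12.4319, 9.0794) (13.4467, 0) (25, 0) (25, 8.2732)]  |A|=104.4381
4. ⊥bis P6·P2 via (12.94,6.895): [(13.7517, 8.9948) (12.7353, 6.3654) (13.4467, 0) (25, 0) (25, 8.2732)]  |A|=102.66
5. ⊥bis P6·P3 via (10.665,15.62): [(13.7517, 8.9948) (12.7353, 6.3654) (13.4467, 0) (25, 0) (25, 8.2732)]  |A|=102.66
6. ⊥bis P6·P4 via (12.895,9.265): [(13.7517, 8.9948) (12.7353, 6.3654) (13.4467, 0) (25, 0) (25, 8.2732)]  |A|=102.66
7. ⊥bis P6·P5 via (19.62,22.04): [(13.7517, 8.9948) (12.7353, 6.3654) (13.4467, 0) (25, 0) (25, 8.2732)]  |A|=102.66
8. canonical 5-gon: [(13.7517, 8.9948) (12.7353, 6.3654) (13.4467, 0) (25, 0) (25, 8.2732)]
9. shoelace: 102.66

Area of P6's cell: 102.6600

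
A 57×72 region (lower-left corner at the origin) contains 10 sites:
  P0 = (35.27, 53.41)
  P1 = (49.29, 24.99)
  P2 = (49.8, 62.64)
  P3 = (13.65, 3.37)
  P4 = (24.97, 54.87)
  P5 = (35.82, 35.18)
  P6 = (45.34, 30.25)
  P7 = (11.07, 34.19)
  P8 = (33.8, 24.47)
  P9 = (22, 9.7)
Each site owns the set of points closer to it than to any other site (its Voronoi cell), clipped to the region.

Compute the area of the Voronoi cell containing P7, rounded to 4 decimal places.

Area of P7's cell: 652.7994

1. box [0,57]×[0,72]: [(0, 0) (57, 0) (57, 72) (0, 72)]
2. ⊥bis P7·P0 via (23.17,43.8): [(0, 0) (57, 0) (57, 1.2045) (0.7731, 72) (0, 72)]  |A|=2113.695
3. ⊥bis P7·P1 via (30.18,29.59): [(0, 0) (23.0573, 0) (31.1745, 33.7215) (0.7731, 72) (0, 72)]  |A|=1525.8433
4. ⊥bis P7·P2 via (30.435,48.415): [(0, 0) (23.0573, 0) (31.1745, 33.7215) (0.7731, 72) (0, 72)]  |A|=1525.8433
5. ⊥bis P7·P3 via (12.36,18.78): [(0, 17.7453) (27.8909, 20.0801) (31.1745, 33.7215) (0.7731, 72) (0, 72)]  |A|=1046.8801
6. ⊥bis P7·P4 via (18.02,44.53): [(0, 56.6421) (0, 17.7453) (27.8909, 20.0801) (31.1745, 33.7215) (27.8238, 37.9404)]  |A|=820.0563
7. ⊥bis P7·P5 via (23.445,34.685): [(23.1902, 41.0549) (0, 56.6421) (0, 17.7453) (24.0421, 19.7579)]  |A|=707.8806
8. ⊥bis P7·P6 via (28.205,32.22): [(23.1902, 41.0549) (0, 56.6421) (0, 17.7453) (24.0421, 19.7579)]  |A|=707.8806
9. ⊥bis P7·P8 via (22.435,29.33): [(23.5545, 31.9479) (23.1902, 41.0549) (0, 56.6421) (0, 17.7453) (18.1301, 19.263)]  |A|=671.7263
10. ⊥bis P7·P9 via (16.535,21.945): [(19.9237, 23.4574) (23.5545, 31.9479) (23.1902, 41.0549) (0, 56.6421) (0, 17.7453) (8.7701, 18.4795)]  |A|=652.7994
11. canonical 6-gon: [(19.9237, 23.4574) (23.5545, 31.9479) (23.1902, 41.0549) (0, 56.6421) (0, 17.7453) (8.7701, 18.4795)]
12. shoelace: 652.7994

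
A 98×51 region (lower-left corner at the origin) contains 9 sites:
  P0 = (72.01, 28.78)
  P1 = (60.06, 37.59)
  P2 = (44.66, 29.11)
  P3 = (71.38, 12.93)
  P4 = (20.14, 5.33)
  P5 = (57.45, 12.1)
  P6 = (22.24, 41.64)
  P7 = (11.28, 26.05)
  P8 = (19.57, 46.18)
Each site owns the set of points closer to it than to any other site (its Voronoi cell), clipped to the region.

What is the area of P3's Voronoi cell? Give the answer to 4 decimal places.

Area of P3's cell: 685.2743

1. box [0,98]×[0,51]: [(0, 0) (98, 0) (98, 51) (0, 51)]
2. ⊥bis P3·P0 via (71.695,20.855): [(0, 23.7047) (0, 0) (98, 0) (98, 19.8094)]  |A|=2132.1931
3. ⊥bis P3·P1 via (65.72,25.26): [(57.3648, 21.4246) (10.6925, 0) (98, 0) (98, 19.8094)]  |A|=1337.7446
4. ⊥bis P3·P2 via (58.02,21.02): [(58.2438, 21.3897) (45.2916, 0) (98, 0) (98, 19.8094)]  |A|=957.4811
5. ⊥bis P3·P4 via (45.76,9.13): [(58.2438, 21.3897) (46.7556, 2.4177) (47.1142, 0) (98, 0) (98, 19.8094)]  |A|=955.2778
6. ⊥bis P3·P5 via (64.415,12.515): [(63.8996, 21.1648) (65.1607, 0) (98, 0) (98, 19.8094)]  |A|=685.2743
7. ⊥bis P3·P6 via (46.81,27.285): [(63.8996, 21.1648) (65.1607, 0) (98, 0) (98, 19.8094)]  |A|=685.2743
8. ⊥bis P3·P7 via (41.33,19.49): [(63.8996, 21.1648) (65.1607, 0) (98, 0) (98, 19.8094)]  |A|=685.2743
9. ⊥bis P3·P8 via (45.475,29.555): [(63.8996, 21.1648) (65.1607, 0) (98, 0) (98, 19.8094)]  |A|=685.2743
10. canonical 4-gon: [(63.8996, 21.1648) (65.1607, 0) (98, 0) (98, 19.8094)]
11. shoelace: 685.2743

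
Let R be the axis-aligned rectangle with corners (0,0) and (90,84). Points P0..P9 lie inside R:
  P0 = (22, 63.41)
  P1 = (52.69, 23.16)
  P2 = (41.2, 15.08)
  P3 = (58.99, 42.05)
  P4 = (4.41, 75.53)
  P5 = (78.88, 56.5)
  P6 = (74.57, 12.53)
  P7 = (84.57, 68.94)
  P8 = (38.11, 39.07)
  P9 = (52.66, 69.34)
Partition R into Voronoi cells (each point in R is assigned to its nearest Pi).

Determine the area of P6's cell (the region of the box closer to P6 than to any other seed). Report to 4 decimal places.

Area of P6's cell: 880.5723

1. box [0,90]×[0,84]: [(0, 0) (90, 0) (90, 84) (0, 84)]
2. ⊥bis P6·P0 via (48.285,37.97): [(11.5356, 0) (90, 0) (90, 81.0706)]  |A|=3180.5754
3. ⊥bis P6·P1 via (63.63,17.845): [(54.9603, 0) (90, 0) (90, 72.123)]  |A|=1263.5838
4. ⊥bis P6·P2 via (57.885,13.805): [(57.1791, 4.5669) (56.8301, 0) (90, 0) (90, 72.123)]  |A|=1259.3143
5. ⊥bis P6·P3 via (66.78,27.29): [(68.7148, 28.3111) (57.1791, 4.5669) (56.8301, 0) (90, 0) (90, 39.545)]  |A|=912.5989
6. ⊥bis P6·P4 via (39.49,44.03): [(68.7148, 28.3111) (57.1791, 4.5669) (56.8301, 0) (90, 0) (90, 39.545)]  |A|=912.5989
7. ⊥bis P6·P5 via (76.725,34.515): [(79.883, 34.2055) (68.7148, 28.3111) (57.1791, 4.5669) (56.8301, 0) (90, 0) (90, 33.2138)]  |A|=880.5723
8. ⊥bis P6·P7 via (79.57,40.735): [(79.883, 34.2055) (68.7148, 28.3111) (57.1791, 4.5669) (56.8301, 0) (90, 0) (90, 33.2138)]  |A|=880.5723
9. ⊥bis P6·P8 via (56.34,25.8): [(79.883, 34.2055) (68.7148, 28.3111) (57.1791, 4.5669) (56.8301, 0) (90, 0) (90, 33.2138)]  |A|=880.5723
10. ⊥bis P6·P9 via (63.615,40.935): [(79.883, 34.2055) (68.7148, 28.3111) (57.1791, 4.5669) (56.8301, 0) (90, 0) (90, 33.2138)]  |A|=880.5723
11. canonical 6-gon: [(79.883, 34.2055) (68.7148, 28.3111) (57.1791, 4.5669) (56.8301, 0) (90, 0) (90, 33.2138)]
12. shoelace: 880.5723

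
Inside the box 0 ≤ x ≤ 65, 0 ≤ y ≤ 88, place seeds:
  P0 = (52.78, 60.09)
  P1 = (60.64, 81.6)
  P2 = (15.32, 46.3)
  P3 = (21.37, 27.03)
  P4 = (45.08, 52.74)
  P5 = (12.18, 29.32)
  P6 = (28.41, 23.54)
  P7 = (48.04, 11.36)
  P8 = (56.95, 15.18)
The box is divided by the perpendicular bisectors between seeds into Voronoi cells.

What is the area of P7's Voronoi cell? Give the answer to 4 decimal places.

Area of P7's cell: 451.6807

1. box [0,65]×[0,88]: [(0, 0) (65, 0) (65, 88) (0, 88)]
2. ⊥bis P7·P0 via (50.41,35.725): [(0, 40.6284) (0, 0) (65, 0) (65, 34.3058)]  |A|=2435.3627
3. ⊥bis P7·P1 via (54.34,46.48): [(0, 40.6284) (0, 0) (65, 0) (65, 34.3058)]  |A|=2435.3627
4. ⊥bis P7·P2 via (31.68,28.83): [(40.1124, 36.7267) (0.8939, 0) (65, 0) (65, 34.3058)]  |A|=1604.095
5. ⊥bis P7·P3 via (34.705,19.195): [(44.7412, 36.2764) (23.4269, 0) (65, 0) (65, 34.3058)]  |A|=1101.5577
6. ⊥bis P7·P4 via (46.56,32.05): [(42.0692, 31.7288) (23.4269, 0) (65, 0) (65, 33.3691)]  |A|=1042.1198
7. ⊥bis P7·P5 via (30.11,20.34): [(42.0692, 31.7288) (23.4269, 0) (65, 0) (65, 33.3691)]  |A|=1042.1198
8. ⊥bis P7·P6 via (38.225,17.45): [(47.3176, 32.1042) (27.3976, 0) (65, 0) (65, 33.3691)]  |A|=898.6188
9. ⊥bis P7·P8 via (52.495,13.27): [(45.6041, 29.3427) (27.3976, 0) (58.1843, 0)]  |A|=451.6807
10. canonical 3-gon: [(45.6041, 29.3427) (27.3976, 0) (58.1843, 0)]
11. shoelace: 451.6807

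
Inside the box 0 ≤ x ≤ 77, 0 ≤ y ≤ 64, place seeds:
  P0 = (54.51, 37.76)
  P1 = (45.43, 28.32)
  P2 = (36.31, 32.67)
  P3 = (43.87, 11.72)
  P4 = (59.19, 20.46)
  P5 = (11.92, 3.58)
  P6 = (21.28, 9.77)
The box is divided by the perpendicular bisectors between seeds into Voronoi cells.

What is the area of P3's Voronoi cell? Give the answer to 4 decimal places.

1. box [0,77]×[0,64]: [(0, 0) (77, 0) (77, 64) (0, 64)]
2. ⊥bis P3·P0 via (49.19,24.74): [(0, 44.8391) (0, 0) (77, 0) (77, 13.3768)]  |A|=2241.3127
3. ⊥bis P3·P1 via (44.65,20.02): [(65.548, 18.0561) (0, 24.216) (0, 0) (77, 0) (77, 13.3768)]  |A|=1565.4109
4. ⊥bis P3·P2 via (40.09,22.195): [(65.548, 18.0561) (36.2502, 20.8094) (0, 7.7282) (0, 0) (77, 0) (77, 13.3768)]  |A|=1266.5665
5. ⊥bis P3·P4 via (51.53,16.09): [(49.5507, 19.5595) (36.2502, 20.8094) (0, 7.7282) (0, 0) (60.7093, 0)]  |A|=894.8362
6. ⊥bis P3·P5 via (27.895,7.65): [(49.5507, 19.5595) (36.2502, 20.8094) (25.5281, 16.9402) (29.844, 0) (60.7093, 0)]  |A|=543.4117
7. ⊥bis P3·P6 via (32.575,10.745): [(49.5507, 19.5595) (36.2502, 20.8094) (31.8435, 19.2192) (33.5025, 0) (60.7093, 0)]  |A|=449.845
8. canonical 5-gon: [(49.5507, 19.5595) (36.2502, 20.8094) (31.8435, 19.2192) (33.5025, 0) (60.7093, 0)]
9. shoelace: 449.845

Area of P3's cell: 449.8450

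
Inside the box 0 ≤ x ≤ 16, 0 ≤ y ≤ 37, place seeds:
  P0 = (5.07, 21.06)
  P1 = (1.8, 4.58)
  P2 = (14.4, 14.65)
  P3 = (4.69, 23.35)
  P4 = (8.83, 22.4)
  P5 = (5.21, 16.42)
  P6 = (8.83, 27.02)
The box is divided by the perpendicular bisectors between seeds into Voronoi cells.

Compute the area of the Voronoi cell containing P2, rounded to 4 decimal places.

1. box [0,16]×[0,37]: [(0, 0) (16, 0) (16, 37) (0, 37)]
2. ⊥bis P2·P0 via (9.735,17.855): [(0, 3.6853) (0, 0) (16, 0) (16, 26.9739)]  |A|=245.2743
3. ⊥bis P2·P1 via (8.1,9.615): [(5.935, 12.3239) (15.7844, 0) (16, 0) (16, 26.9739)]  |A|=137.0752
4. ⊥bis P2·P3 via (9.545,19): [(13.7329, 23.674) (5.935, 12.3239) (15.7844, 0) (16, 0) (16, 26.2044)]  |A|=136.2028
5. ⊥bis P2·P4 via (11.615,18.525): [(8.8105, 16.5094) (5.935, 12.3239) (15.7844, 0) (16, 0) (16, 21.6765)]  |A|=118.0324
6. ⊥bis P2·P5 via (9.805,15.535): [(10.1826, 17.4955) (8.5551, 9.0455) (15.7844, 0) (16, 0) (16, 21.6765)]  |A|=102.8411
7. ⊥bis P2·P6 via (11.615,20.835): [(10.1826, 17.4955) (8.5551, 9.0455) (15.7844, 0) (16, 0) (16, 21.6765)]  |A|=102.8411
8. canonical 5-gon: [(10.1826, 17.4955) (8.5551, 9.0455) (15.7844, 0) (16, 0) (16, 21.6765)]
9. shoelace: 102.8411

Area of P2's cell: 102.8411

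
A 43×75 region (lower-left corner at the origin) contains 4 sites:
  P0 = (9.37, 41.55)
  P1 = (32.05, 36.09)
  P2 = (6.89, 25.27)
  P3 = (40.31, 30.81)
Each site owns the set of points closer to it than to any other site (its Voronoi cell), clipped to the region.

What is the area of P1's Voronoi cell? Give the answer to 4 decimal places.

Area of P1's cell: 884.5555

1. box [0,43]×[0,75]: [(0, 0) (43, 0) (43, 75) (0, 75)]
2. ⊥bis P1·P0 via (20.71,38.82): [(11.3644, 0) (43, 0) (43, 75) (29.42, 75)]  |A|=1695.5833
3. ⊥bis P1·P2 via (19.47,30.68): [(19.0086, 31.7528) (32.6639, 0) (43, 0) (43, 75) (29.42, 75)]  |A|=1357.4251
4. ⊥bis P1·P3 via (36.18,33.45): [(19.0086, 31.7528) (25.4784, 16.7085) (43, 44.1192) (43, 75) (29.42, 75)]  |A|=884.5555
5. canonical 5-gon: [(19.0086, 31.7528) (25.4784, 16.7085) (43, 44.1192) (43, 75) (29.42, 75)]
6. shoelace: 884.5555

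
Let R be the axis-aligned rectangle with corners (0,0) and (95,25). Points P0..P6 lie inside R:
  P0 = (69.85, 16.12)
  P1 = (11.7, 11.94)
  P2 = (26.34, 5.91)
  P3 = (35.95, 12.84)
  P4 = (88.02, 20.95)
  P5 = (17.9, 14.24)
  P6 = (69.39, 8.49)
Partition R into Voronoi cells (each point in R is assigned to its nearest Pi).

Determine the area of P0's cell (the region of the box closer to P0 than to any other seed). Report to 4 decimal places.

1. box [0,95]×[0,25]: [(0, 0) (95, 0) (95, 25) (0, 25)]
2. ⊥bis P0·P1 via (40.775,14.03): [(41.7835, 0) (95, 0) (95, 25) (39.9864, 25)]  |A|=1352.8755
3. ⊥bis P0·P2 via (48.095,11.015): [(50.6798, 0) (95, 0) (95, 25) (44.8133, 25)]  |A|=1181.3367
4. ⊥bis P0·P3 via (52.9,14.48): [(54.301, 0) (95, 0) (95, 25) (51.8821, 25)]  |A|=1047.7106
5. ⊥bis P0·P4 via (78.935,18.535): [(54.301, 0) (83.862, 0) (77.2165, 25) (51.8821, 25)]  |A|=686.1916
6. ⊥bis P0·P5 via (43.875,15.18): [(54.301, 0) (83.862, 0) (77.2165, 25) (51.8821, 25)]  |A|=686.1916
7. ⊥bis P0·P6 via (69.62,12.305): [(53.0136, 13.3062) (80.7698, 11.6328) (77.2165, 25) (51.8821, 25)]  |A|=330.6658
8. canonical 4-gon: [(53.0136, 13.3062) (80.7698, 11.6328) (77.2165, 25) (51.8821, 25)]
9. shoelace: 330.6658

Area of P0's cell: 330.6658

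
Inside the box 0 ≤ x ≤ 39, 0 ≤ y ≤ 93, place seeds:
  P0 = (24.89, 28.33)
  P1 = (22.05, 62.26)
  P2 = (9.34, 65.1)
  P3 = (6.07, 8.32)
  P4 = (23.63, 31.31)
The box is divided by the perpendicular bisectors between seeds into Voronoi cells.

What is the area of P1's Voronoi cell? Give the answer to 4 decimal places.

Area of P1's cell: 1009.3000

1. box [0,39]×[0,93]: [(0, 0) (39, 0) (39, 93) (0, 93)]
2. ⊥bis P1·P0 via (23.47,45.295): [(0, 43.3305) (39, 46.5949) (39, 93) (0, 93)]  |A|=1873.4545
3. ⊥bis P1·P2 via (15.695,63.68): [(11.3605, 44.2814) (39, 46.5949) (39, 93) (22.2464, 93)]  |A|=1049.4129
4. ⊥bis P1·P3 via (14.06,35.29): [(11.3605, 44.2814) (39, 46.5949) (39, 93) (22.2464, 93)]  |A|=1049.4129
5. ⊥bis P1·P4 via (22.84,46.785): [(11.7939, 46.2211) (39, 47.61) (39, 93) (22.2464, 93)]  |A|=1009.3
6. canonical 4-gon: [(11.7939, 46.2211) (39, 47.61) (39, 93) (22.2464, 93)]
7. shoelace: 1009.3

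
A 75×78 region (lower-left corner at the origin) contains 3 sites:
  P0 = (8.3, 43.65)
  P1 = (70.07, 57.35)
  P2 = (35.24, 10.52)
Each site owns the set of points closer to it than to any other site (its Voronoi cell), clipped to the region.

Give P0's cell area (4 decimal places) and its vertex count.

1. box [0,75]×[0,78]: [(0, 0) (75, 0) (75, 78) (0, 78)]
2. ⊥bis P0·P1 via (39.185,50.5): [(0, 0) (50.3854, 0) (33.0858, 78) (0, 78)]  |A|=3255.3761
3. ⊥bis P0·P2 via (21.77,27.085): [(0, 9.3825) (40.9238, 42.6601) (33.0858, 78) (0, 78)]  |A|=1988.6682
4. canonical 4-gon: [(0, 9.3825) (40.9238, 42.6601) (33.0858, 78) (0, 78)]
5. shoelace: 1988.6682

Area of P0's cell: 1988.6682 (4 vertices)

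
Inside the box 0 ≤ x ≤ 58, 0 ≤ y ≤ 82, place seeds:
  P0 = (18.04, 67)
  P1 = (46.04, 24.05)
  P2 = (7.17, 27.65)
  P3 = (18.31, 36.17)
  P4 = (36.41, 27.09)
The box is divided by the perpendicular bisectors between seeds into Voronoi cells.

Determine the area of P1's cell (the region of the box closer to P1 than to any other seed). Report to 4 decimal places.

Area of P1's cell: 925.2949

1. box [0,58]×[0,82]: [(0, 0) (58, 0) (58, 82) (0, 82)]
2. ⊥bis P1·P0 via (32.04,45.525): [(0, 24.6375) (0, 0) (58, 0) (58, 62.4489)]  |A|=2525.5033
3. ⊥bis P1·P2 via (26.605,25.85): [(28.1951, 43.0184) (24.2109, 0) (58, 0) (58, 62.4489)]  |A|=1657.4193
4. ⊥bis P1·P3 via (32.175,30.11): [(41.651, 51.7906) (25.608, 15.085) (24.2109, 0) (58, 0) (58, 62.4489)]  |A|=1480.8317
5. ⊥bis P1·P4 via (41.225,25.57): [(51.5368, 58.2354) (33.1531, 0) (58, 0) (58, 62.4489)]  |A|=925.2949
6. canonical 4-gon: [(51.5368, 58.2354) (33.1531, 0) (58, 0) (58, 62.4489)]
7. shoelace: 925.2949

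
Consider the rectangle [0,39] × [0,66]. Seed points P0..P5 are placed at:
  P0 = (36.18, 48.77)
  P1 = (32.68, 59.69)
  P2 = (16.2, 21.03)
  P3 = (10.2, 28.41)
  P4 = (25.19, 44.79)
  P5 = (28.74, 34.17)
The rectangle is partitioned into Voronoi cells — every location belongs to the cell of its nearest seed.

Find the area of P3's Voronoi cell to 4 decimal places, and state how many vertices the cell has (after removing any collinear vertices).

Area of P3's cell: 425.3021 (4 vertices)

1. box [0,39]×[0,66]: [(0, 0) (39, 0) (39, 66) (0, 66)]
2. ⊥bis P3·P0 via (23.19,38.59): [(0, 0) (39, 0) (39, 18.4159) (1.7093, 66) (0, 66)]  |A|=1686.7795
3. ⊥bis P3·P1 via (21.44,44.05): [(0, 59.4583) (0, 0) (39, 0) (39, 18.4159) (15.6503, 48.2109)]  |A|=1620.3857
4. ⊥bis P3·P2 via (13.2,24.72): [(0, 59.4583) (0, 13.9883) (25.9415, 35.079) (15.6503, 48.2109)]  |A|=634.665
5. ⊥bis P3·P4 via (17.695,36.6): [(0, 52.7934) (0, 13.9883) (22.4547, 32.2442)]  |A|=435.6793
6. ⊥bis P3·P5 via (19.47,31.29): [(17.8701, 36.4398) (0, 52.7934) (0, 13.9883) (19.8352, 30.1145)]  |A|=425.3021
7. canonical 4-gon: [(17.8701, 36.4398) (0, 52.7934) (0, 13.9883) (19.8352, 30.1145)]
8. shoelace: 425.3021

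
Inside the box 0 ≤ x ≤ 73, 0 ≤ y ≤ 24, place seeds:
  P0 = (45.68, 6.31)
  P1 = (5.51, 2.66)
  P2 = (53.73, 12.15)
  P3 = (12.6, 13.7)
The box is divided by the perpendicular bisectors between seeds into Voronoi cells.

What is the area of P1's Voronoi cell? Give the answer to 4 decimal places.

1. box [0,73]×[0,24]: [(0, 0) (73, 0) (73, 24) (0, 24)]
2. ⊥bis P1·P0 via (25.595,4.485): [(0, 0) (26.0025, 0) (23.8218, 24) (0, 24)]  |A|=597.8918
3. ⊥bis P1·P2 via (29.62,7.405): [(0, 0) (26.0025, 0) (23.8218, 24) (0, 24)]  |A|=597.8918
4. ⊥bis P1·P3 via (9.055,8.18): [(0, 13.9952) (0, 0) (21.7923, 0)]  |A|=152.4937
5. canonical 3-gon: [(0, 13.9952) (0, 0) (21.7923, 0)]
6. shoelace: 152.4937

Area of P1's cell: 152.4937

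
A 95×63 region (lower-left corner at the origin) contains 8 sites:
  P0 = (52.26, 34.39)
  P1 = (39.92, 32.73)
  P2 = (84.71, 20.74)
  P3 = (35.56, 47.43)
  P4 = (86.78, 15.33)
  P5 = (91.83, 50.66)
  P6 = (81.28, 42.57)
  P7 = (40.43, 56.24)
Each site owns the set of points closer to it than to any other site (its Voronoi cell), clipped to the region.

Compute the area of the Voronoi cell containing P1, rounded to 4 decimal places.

1. box [0,95]×[0,63]: [(0, 0) (95, 0) (95, 63) (0, 63)]
2. ⊥bis P1·P0 via (46.09,33.56): [(0, 0) (50.6046, 0) (42.1297, 63) (0, 63)]  |A|=2921.1282
3. ⊥bis P1·P2 via (62.315,26.735): [(0, 0) (50.6046, 0) (42.1297, 63) (0, 63)]  |A|=2921.1282
4. ⊥bis P1·P3 via (37.74,40.08): [(0, 28.8864) (0, 0) (50.6046, 0) (44.9262, 42.2114)]  |A|=1716.9222
5. ⊥bis P1·P4 via (63.35,24.03): [(0, 28.8864) (0, 0) (50.6046, 0) (44.9262, 42.2114)]  |A|=1716.9222
6. ⊥bis P1·P5 via (65.875,41.695): [(0, 28.8864) (0, 0) (50.6046, 0) (44.9262, 42.2114)]  |A|=1716.9222
7. ⊥bis P1·P6 via (60.6,37.65): [(0, 28.8864) (0, 0) (50.6046, 0) (44.9262, 42.2114)]  |A|=1716.9222
8. ⊥bis P1·P7 via (40.175,44.485): [(0, 28.8864) (0, 0) (50.6046, 0) (44.9262, 42.2114)]  |A|=1716.9222
9. canonical 4-gon: [(0, 28.8864) (0, 0) (50.6046, 0) (44.9262, 42.2114)]
10. shoelace: 1716.9222

Area of P1's cell: 1716.9222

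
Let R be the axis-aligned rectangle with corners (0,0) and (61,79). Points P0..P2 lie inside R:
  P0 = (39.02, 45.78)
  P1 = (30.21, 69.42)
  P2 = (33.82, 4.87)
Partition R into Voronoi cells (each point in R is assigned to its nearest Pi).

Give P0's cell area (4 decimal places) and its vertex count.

Area of P0's cell: 1829.3270 (4 vertices)

1. box [0,61]×[0,79]: [(0, 0) (61, 0) (61, 79) (0, 79)]
2. ⊥bis P0·P1 via (34.615,57.6): [(0, 44.6999) (0, 0) (61, 0) (61, 67.433)]  |A|=3420.0534
3. ⊥bis P0·P2 via (36.42,25.325): [(0, 44.6999) (0, 29.9543) (61, 22.2007) (61, 67.433)]  |A|=1829.327
4. canonical 4-gon: [(0, 44.6999) (0, 29.9543) (61, 22.2007) (61, 67.433)]
5. shoelace: 1829.327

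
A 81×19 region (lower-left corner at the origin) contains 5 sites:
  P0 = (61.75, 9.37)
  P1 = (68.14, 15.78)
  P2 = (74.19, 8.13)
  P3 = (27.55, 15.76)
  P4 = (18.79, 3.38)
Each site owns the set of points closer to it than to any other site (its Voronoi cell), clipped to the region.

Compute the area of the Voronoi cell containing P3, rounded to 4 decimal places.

Area of P3's cell: 395.3596

1. box [0,81]×[0,19]: [(0, 0) (81, 0) (81, 19) (0, 19)]
2. ⊥bis P3·P0 via (44.65,12.565): [(0, 0) (42.3023, 0) (45.8523, 19) (0, 19)]  |A|=837.4693
3. ⊥bis P3·P1 via (47.845,15.77): [(0, 0) (42.3023, 0) (45.8523, 19) (0, 19)]  |A|=837.4693
4. ⊥bis P3·P2 via (50.87,11.945): [(0, 0) (42.3023, 0) (45.8523, 19) (0, 19)]  |A|=837.4693
5. ⊥bis P3·P4 via (23.17,9.57): [(36.6947, 0) (42.3023, 0) (45.8523, 19) (9.8431, 19)]  |A|=395.3596
6. canonical 4-gon: [(36.6947, 0) (42.3023, 0) (45.8523, 19) (9.8431, 19)]
7. shoelace: 395.3596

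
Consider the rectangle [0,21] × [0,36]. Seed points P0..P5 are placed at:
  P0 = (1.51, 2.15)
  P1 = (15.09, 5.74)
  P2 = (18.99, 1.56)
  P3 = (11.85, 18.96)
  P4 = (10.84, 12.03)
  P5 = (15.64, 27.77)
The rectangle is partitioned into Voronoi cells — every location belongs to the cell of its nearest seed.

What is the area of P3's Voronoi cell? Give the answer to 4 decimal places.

Area of P3's cell: 191.9845

1. box [0,21]×[0,36]: [(0, 0) (21, 0) (21, 36) (0, 36)]
2. ⊥bis P3·P0 via (6.68,10.555): [(0, 14.6639) (21, 1.7466) (21, 36) (0, 36)]  |A|=583.6891
3. ⊥bis P3·P1 via (13.47,12.35): [(0, 14.6639) (6.5278, 10.6486) (21, 14.1955) (21, 36) (0, 36)]  |A|=493.6083
4. ⊥bis P3·P2 via (15.42,10.26): [(0, 14.6639) (6.5278, 10.6486) (21, 14.1955) (21, 36) (0, 36)]  |A|=493.6083
5. ⊥bis P3·P4 via (11.345,15.495): [(0, 17.1485) (20.7246, 14.128) (21, 14.1955) (21, 36) (0, 36)]  |A|=428.004
6. ⊥bis P3·P5 via (13.745,23.365): [(0, 29.278) (0, 17.1485) (20.7246, 14.128) (21, 14.1955) (21, 20.244)]  |A|=191.9845
7. canonical 5-gon: [(0, 29.278) (0, 17.1485) (20.7246, 14.128) (21, 14.1955) (21, 20.244)]
8. shoelace: 191.9845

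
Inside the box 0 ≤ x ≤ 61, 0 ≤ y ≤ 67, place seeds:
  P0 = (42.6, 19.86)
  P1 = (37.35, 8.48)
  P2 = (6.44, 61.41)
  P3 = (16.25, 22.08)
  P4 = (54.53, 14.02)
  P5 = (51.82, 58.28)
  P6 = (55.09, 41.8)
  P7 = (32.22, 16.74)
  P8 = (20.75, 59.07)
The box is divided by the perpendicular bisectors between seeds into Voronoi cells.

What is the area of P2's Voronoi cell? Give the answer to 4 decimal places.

1. box [0,61]×[0,67]: [(0, 0) (61, 0) (61, 67) (0, 67)]
2. ⊥bis P2·P0 via (24.52,40.635): [(0, 19.2958) (54.815, 67) (0, 67)]  |A|=1307.4515
3. ⊥bis P2·P1 via (21.895,34.945): [(0, 22.1588) (10, 27.9986) (54.815, 67) (0, 67)]  |A|=1293.1367
4. ⊥bis P2·P3 via (11.345,41.745): [(0, 38.9152) (31.601, 46.7974) (54.815, 67) (0, 67)]  |A|=997.4551
5. ⊥bis P2·P4 via (30.485,37.715): [(0, 38.9152) (31.601, 46.7974) (54.815, 67) (0, 67)]  |A|=997.4551
6. ⊥bis P2·P5 via (29.13,59.845): [(0, 38.9152) (28.1711, 45.9419) (29.6235, 67) (0, 67)]  |A|=707.4962
7. ⊥bis P2·P6 via (30.765,51.605): [(0, 38.9152) (28.1711, 45.9419) (29.6235, 67) (0, 67)]  |A|=707.4962
8. ⊥bis P2·P7 via (19.33,39.075): [(0, 38.9152) (28.1711, 45.9419) (29.6235, 67) (0, 67)]  |A|=707.4962
9. ⊥bis P2·P8 via (13.595,60.24): [(0, 38.9152) (10.5377, 41.5436) (14.7004, 67) (0, 67)]  |A|=335.0843
10. canonical 4-gon: [(0, 38.9152) (10.5377, 41.5436) (14.7004, 67) (0, 67)]
11. shoelace: 335.0843

Area of P2's cell: 335.0843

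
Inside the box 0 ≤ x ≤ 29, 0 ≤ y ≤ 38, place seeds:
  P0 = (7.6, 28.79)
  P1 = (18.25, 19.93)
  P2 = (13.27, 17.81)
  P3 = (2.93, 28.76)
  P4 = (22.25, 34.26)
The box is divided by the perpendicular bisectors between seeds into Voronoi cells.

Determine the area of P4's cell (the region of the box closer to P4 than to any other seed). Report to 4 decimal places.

Area of P4's cell: 166.2372

1. box [0,29]×[0,38]: [(0, 0) (29, 0) (29, 38) (0, 38)]
2. ⊥bis P4·P0 via (14.925,31.525): [(26.6958, 0) (29, 0) (29, 38) (12.5074, 38)]  |A|=357.1403
3. ⊥bis P4·P1 via (20.25,27.095): [(16.152, 28.2389) (29, 24.6526) (29, 38) (12.5074, 38)]  |A|=166.2372
4. ⊥bis P4·P2 via (17.76,26.035): [(16.152, 28.2389) (29, 24.6526) (29, 38) (12.5074, 38)]  |A|=166.2372
5. ⊥bis P4·P3 via (12.59,31.51): [(16.152, 28.2389) (29, 24.6526) (29, 38) (12.5074, 38)]  |A|=166.2372
6. canonical 4-gon: [(16.152, 28.2389) (29, 24.6526) (29, 38) (12.5074, 38)]
7. shoelace: 166.2372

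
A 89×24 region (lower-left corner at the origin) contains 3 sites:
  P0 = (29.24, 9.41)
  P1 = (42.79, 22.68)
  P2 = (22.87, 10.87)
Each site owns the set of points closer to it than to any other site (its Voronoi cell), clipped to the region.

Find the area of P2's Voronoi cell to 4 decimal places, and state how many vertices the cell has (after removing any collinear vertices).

Area of P2's cell: 635.2659 (5 vertices)

1. box [0,89]×[0,24]: [(0, 0) (89, 0) (89, 24) (0, 24)]
2. ⊥bis P2·P0 via (26.055,10.14): [(0, 0) (23.7309, 0) (29.2317, 24) (0, 24)]  |A|=635.5515
3. ⊥bis P2·P1 via (32.83,16.775): [(0, 0) (23.7309, 0) (29.0407, 23.1665) (28.5465, 24) (0, 24)]  |A|=635.2659
4. canonical 5-gon: [(0, 0) (23.7309, 0) (29.0407, 23.1665) (28.5465, 24) (0, 24)]
5. shoelace: 635.2659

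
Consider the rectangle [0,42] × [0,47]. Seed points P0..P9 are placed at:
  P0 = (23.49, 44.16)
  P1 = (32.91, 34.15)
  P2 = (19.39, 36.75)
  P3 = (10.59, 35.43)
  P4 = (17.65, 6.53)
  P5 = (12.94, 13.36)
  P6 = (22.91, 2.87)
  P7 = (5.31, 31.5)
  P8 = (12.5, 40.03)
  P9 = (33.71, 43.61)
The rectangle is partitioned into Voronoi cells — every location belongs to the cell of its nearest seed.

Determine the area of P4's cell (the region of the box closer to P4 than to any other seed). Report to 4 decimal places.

1. box [0,42]×[0,47]: [(0, 0) (42, 0) (42, 47) (0, 47)]
2. ⊥bis P4·P0 via (20.57,25.345): [(0, 28.5374) (0, 0) (42, 0) (42, 22.0192)]  |A|=1061.6872
3. ⊥bis P4·P1 via (25.28,20.34): [(14.5224, 26.2836) (0, 28.5374) (0, 0) (42, 0) (42, 11.1022)]  |A|=911.7015
4. ⊥bis P4·P2 via (18.52,21.64): [(23.4398, 21.3567) (0, 22.7063) (0, 0) (42, 0) (42, 11.1022)]  |A|=817.6369
5. ⊥bis P4·P3 via (14.12,20.98): [(23.4398, 21.3567) (17.1456, 21.7191) (0, 17.5306) (0, 0) (42, 0) (42, 11.1022)]  |A|=773.2664
6. ⊥bis P4·P5 via (15.295,9.945): [(28.1053, 18.779) (0.8737, 0) (42, 0) (42, 11.1022)]  |A|=463.2873
7. ⊥bis P4·P6 via (20.28,4.7): [(29.5291, 17.9924) (28.1053, 18.779) (0.8737, 0) (17.0097, 0)]  |A|=169.2418
8. ⊥bis P4·P7 via (11.48,19.015): [(29.5291, 17.9924) (28.1053, 18.779) (0.8737, 0) (17.0097, 0)]  |A|=169.2418
9. ⊥bis P4·P8 via (15.075,23.28): [(29.5291, 17.9924) (28.1053, 18.779) (0.8737, 0) (17.0097, 0)]  |A|=169.2418
10. ⊥bis P4·P9 via (25.68,25.07): [(29.5291, 17.9924) (28.1053, 18.779) (0.8737, 0) (17.0097, 0)]  |A|=169.2418
11. canonical 4-gon: [(29.5291, 17.9924) (28.1053, 18.779) (0.8737, 0) (17.0097, 0)]
12. shoelace: 169.2418

Area of P4's cell: 169.2418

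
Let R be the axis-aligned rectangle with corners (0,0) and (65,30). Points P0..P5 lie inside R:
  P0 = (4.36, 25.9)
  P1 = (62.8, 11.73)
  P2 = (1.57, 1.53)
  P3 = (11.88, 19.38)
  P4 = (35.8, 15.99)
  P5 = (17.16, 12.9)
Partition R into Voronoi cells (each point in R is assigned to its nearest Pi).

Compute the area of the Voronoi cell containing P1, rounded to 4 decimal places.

Area of P1's cell: 465.6040

1. box [0,65]×[0,30]: [(0, 0) (65, 0) (65, 30) (0, 30)]
2. ⊥bis P1·P0 via (33.58,18.815): [(29.0179, 0) (65, 0) (65, 30) (36.292, 30)]  |A|=970.3508
3. ⊥bis P1·P2 via (32.185,6.63): [(31.5499, 10.4425) (33.2895, 0) (65, 0) (65, 30) (36.292, 30)]  |A|=948.0481
4. ⊥bis P1·P3 via (37.34,15.555): [(35.0031, 0) (65, 0) (65, 30) (39.5102, 30)]  |A|=832.3014
5. ⊥bis P1·P4 via (49.3,13.86): [(47.1132, 0) (65, 0) (65, 30) (51.8465, 30)]  |A|=465.604
6. ⊥bis P1·P5 via (39.98,12.315): [(47.1132, 0) (65, 0) (65, 30) (51.8465, 30)]  |A|=465.604
7. canonical 4-gon: [(47.1132, 0) (65, 0) (65, 30) (51.8465, 30)]
8. shoelace: 465.604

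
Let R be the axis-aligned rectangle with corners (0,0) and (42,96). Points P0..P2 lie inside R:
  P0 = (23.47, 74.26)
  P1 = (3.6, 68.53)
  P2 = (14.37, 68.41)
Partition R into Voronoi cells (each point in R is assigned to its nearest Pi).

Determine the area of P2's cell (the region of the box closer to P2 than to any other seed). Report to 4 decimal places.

Area of P2's cell: 2041.8633

1. box [0,42]×[0,96]: [(0, 0) (42, 0) (42, 96) (0, 96)]
2. ⊥bis P2·P0 via (18.92,71.335): [(0, 0) (42, 0) (42, 35.4328) (3.0639, 96) (0, 96)]  |A|=2852.8752
3. ⊥bis P2·P1 via (8.985,68.47): [(8.2221, 0) (42, 0) (42, 35.4328) (9.1856, 86.4773)]  |A|=2041.8633
4. canonical 4-gon: [(8.2221, 0) (42, 0) (42, 35.4328) (9.1856, 86.4773)]
5. shoelace: 2041.8633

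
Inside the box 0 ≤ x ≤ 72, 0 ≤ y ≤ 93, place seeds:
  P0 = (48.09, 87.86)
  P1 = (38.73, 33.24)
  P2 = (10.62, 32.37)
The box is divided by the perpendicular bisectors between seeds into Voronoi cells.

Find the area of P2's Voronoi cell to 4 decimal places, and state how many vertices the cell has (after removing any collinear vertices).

Area of P2's cell: 1768.8621 (4 vertices)

1. box [0,72]×[0,93]: [(0, 0) (72, 0) (72, 93) (0, 93)]
2. ⊥bis P2·P0 via (29.355,60.115): [(0, 79.9372) (0, 0) (72, 0) (72, 31.3187)]  |A|=4005.2101
3. ⊥bis P2·P1 via (24.675,32.805): [(23.7118, 63.9256) (0, 79.9372) (0, 0) (25.6903, 0)]  |A|=1768.8621
4. canonical 4-gon: [(23.7118, 63.9256) (0, 79.9372) (0, 0) (25.6903, 0)]
5. shoelace: 1768.8621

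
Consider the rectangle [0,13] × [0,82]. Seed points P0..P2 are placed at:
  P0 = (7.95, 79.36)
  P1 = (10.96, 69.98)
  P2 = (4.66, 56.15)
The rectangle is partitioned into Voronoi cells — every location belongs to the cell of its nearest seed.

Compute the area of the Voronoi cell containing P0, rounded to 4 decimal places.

Area of P0's cell: 107.6172

1. box [0,13]×[0,82]: [(0, 0) (13, 0) (13, 82) (0, 82)]
2. ⊥bis P0·P1 via (9.455,74.67): [(0, 71.6359) (13, 75.8076) (13, 82) (0, 82)]  |A|=107.6172
3. ⊥bis P0·P2 via (6.305,67.755): [(0, 71.6359) (13, 75.8076) (13, 82) (0, 82)]  |A|=107.6172
4. canonical 4-gon: [(0, 71.6359) (13, 75.8076) (13, 82) (0, 82)]
5. shoelace: 107.6172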